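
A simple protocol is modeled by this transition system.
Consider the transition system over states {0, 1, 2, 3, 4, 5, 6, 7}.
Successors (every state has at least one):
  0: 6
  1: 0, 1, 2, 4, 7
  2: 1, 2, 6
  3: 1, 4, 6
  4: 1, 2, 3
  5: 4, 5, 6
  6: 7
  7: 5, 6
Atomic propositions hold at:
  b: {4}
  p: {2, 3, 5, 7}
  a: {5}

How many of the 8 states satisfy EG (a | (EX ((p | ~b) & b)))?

Sat(~b) = {0, 1, 2, 3, 5, 6, 7}
Sat(p | ~b) = {0, 1, 2, 3, 5, 6, 7}
Sat((p | ~b) & b) = ∅
Sat(EX ((p | ~b) & b)) = {s : some successor in ∅} = ∅
Sat(a | (EX ((p | ~b) & b))) = {5}
EG (a | (EX ((p | ~b) & b))): greatest fixpoint, start Z0 = {5}, keep only states in Sat with some successor in Z. Already a fixed point.
Sat(EG (a | (EX ((p | ~b) & b)))) = {5}
|Sat(EG (a | (EX ((p | ~b) & b))))| = |{5}| = 1.

1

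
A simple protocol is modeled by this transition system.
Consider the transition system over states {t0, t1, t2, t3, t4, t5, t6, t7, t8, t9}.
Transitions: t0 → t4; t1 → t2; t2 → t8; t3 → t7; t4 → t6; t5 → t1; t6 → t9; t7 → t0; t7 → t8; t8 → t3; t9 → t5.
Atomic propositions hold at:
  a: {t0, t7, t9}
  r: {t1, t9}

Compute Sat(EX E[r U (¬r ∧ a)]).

{t3, t7}

Sat(¬r) = {t0, t2, t3, t4, t5, t6, t7, t8}
Sat(¬r ∧ a) = {t0, t7}
E[r U (¬r ∧ a)]: least fixpoint, start Z0 = Sat((¬r ∧ a)) = {t0, t7}, add states in Sat(r) with some successor in Z. Already a fixed point.
Sat(E[r U (¬r ∧ a)]) = {t0, t7}
Sat(EX E[r U (¬r ∧ a)]) = {s : some successor in {t0, t7}} = {t3, t7}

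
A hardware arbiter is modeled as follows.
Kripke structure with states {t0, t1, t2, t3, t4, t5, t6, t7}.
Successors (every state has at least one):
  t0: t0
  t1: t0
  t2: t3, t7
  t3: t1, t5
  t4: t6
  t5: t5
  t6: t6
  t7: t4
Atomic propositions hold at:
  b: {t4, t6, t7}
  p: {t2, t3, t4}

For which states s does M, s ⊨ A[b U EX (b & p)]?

{t7}

Sat(b & p) = {t4}
Sat(EX (b & p)) = {s : some successor in {t4}} = {t7}
A[b U EX (b & p)]: least fixpoint, start Z0 = Sat(EX (b & p)) = {t7}, add states in Sat(b) with every successor in Z. Already a fixed point.
Sat(A[b U EX (b & p)]) = {t7}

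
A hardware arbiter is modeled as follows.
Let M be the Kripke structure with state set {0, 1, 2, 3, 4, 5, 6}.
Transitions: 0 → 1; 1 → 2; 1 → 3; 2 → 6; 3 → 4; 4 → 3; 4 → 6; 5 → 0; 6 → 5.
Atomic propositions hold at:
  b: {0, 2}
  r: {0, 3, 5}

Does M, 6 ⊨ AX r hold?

Sat(AX r) = {s : every successor in {0, 3, 5}} = {5, 6}
6 ∈ Sat(AX r) = {5, 6}, so the formula holds at 6.

Yes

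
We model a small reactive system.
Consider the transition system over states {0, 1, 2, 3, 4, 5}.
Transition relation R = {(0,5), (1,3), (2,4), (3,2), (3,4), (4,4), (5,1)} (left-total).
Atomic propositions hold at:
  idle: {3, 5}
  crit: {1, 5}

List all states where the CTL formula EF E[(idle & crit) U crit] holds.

{0, 1, 5}

Sat(idle & crit) = {5}
E[(idle & crit) U crit]: least fixpoint, start Z0 = Sat(crit) = {1, 5}, add states in Sat(idle & crit) with some successor in Z. Already a fixed point.
Sat(E[(idle & crit) U crit]) = {1, 5}
EF E[(idle & crit) U crit]: least fixpoint, start Z0 = {1, 5}, add states with some successor in Z. Z1 = {0, 1, 5}; fixed.
Sat(EF E[(idle & crit) U crit]) = {0, 1, 5}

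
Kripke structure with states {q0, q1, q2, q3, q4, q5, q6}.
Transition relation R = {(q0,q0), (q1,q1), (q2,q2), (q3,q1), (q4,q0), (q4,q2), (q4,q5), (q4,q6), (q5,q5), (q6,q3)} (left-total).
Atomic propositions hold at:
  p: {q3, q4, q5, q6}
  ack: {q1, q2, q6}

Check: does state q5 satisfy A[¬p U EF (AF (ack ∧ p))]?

Sat(¬p) = {q0, q1, q2}
Sat(ack ∧ p) = {q6}
AF (ack ∧ p): least fixpoint, start Z0 = {q6}, add states with every successor in Z. Already a fixed point.
Sat(AF (ack ∧ p)) = {q6}
EF (AF (ack ∧ p)): least fixpoint, start Z0 = {q6}, add states with some successor in Z. Z1 = {q4, q6}; fixed.
Sat(EF (AF (ack ∧ p))) = {q4, q6}
A[¬p U EF (AF (ack ∧ p))]: least fixpoint, start Z0 = Sat(EF (AF (ack ∧ p))) = {q4, q6}, add states in Sat(¬p) with every successor in Z. Already a fixed point.
Sat(A[¬p U EF (AF (ack ∧ p))]) = {q4, q6}
q5 ∉ Sat(A[¬p U EF (AF (ack ∧ p))]) = {q4, q6}, so the formula does not hold at q5.

No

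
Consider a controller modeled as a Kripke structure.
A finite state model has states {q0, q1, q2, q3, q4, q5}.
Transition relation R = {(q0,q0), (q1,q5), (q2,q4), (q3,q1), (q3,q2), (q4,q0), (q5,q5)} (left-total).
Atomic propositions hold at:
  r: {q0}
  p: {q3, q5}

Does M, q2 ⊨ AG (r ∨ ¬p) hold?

Yes

Sat(¬p) = {q0, q1, q2, q4}
Sat(r ∨ ¬p) = {q0, q1, q2, q4}
AG (r ∨ ¬p): greatest fixpoint, start Z0 = {q0, q1, q2, q4}, keep only states in Sat with every successor in Z. Z1 = {q0, q2, q4}; fixed.
Sat(AG (r ∨ ¬p)) = {q0, q2, q4}
q2 ∈ Sat(AG (r ∨ ¬p)) = {q0, q2, q4}, so the formula holds at q2.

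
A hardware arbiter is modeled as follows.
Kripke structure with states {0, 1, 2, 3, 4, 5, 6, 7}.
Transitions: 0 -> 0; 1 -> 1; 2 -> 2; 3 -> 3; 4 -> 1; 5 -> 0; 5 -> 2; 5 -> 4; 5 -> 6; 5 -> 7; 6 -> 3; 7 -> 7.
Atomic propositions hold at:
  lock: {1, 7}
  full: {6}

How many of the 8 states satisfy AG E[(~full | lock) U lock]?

3

Sat(~full) = {0, 1, 2, 3, 4, 5, 7}
Sat(~full | lock) = {0, 1, 2, 3, 4, 5, 7}
E[(~full | lock) U lock]: least fixpoint, start Z0 = Sat(lock) = {1, 7}, add states in Sat(~full | lock) with some successor in Z. Z1 = {1, 4, 5, 7}; fixed.
Sat(E[(~full | lock) U lock]) = {1, 4, 5, 7}
AG E[(~full | lock) U lock]: greatest fixpoint, start Z0 = {1, 4, 5, 7}, keep only states in Sat with every successor in Z. Z1 = {1, 4, 7}; fixed.
Sat(AG E[(~full | lock) U lock]) = {1, 4, 7}
|Sat(AG E[(~full | lock) U lock])| = |{1, 4, 7}| = 3.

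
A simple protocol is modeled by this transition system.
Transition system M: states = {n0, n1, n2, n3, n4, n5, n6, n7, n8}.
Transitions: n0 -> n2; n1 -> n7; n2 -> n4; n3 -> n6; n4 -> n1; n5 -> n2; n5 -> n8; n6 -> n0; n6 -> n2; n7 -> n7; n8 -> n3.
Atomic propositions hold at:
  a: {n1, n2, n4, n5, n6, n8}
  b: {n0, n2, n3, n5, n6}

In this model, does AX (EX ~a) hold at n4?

Sat(~a) = {n0, n3, n7}
Sat(EX ~a) = {s : some successor in {n0, n3, n7}} = {n1, n6, n7, n8}
Sat(AX (EX ~a)) = {s : every successor in {n1, n6, n7, n8}} = {n1, n3, n4, n7}
n4 ∈ Sat(AX (EX ~a)) = {n1, n3, n4, n7}, so the formula holds at n4.

Yes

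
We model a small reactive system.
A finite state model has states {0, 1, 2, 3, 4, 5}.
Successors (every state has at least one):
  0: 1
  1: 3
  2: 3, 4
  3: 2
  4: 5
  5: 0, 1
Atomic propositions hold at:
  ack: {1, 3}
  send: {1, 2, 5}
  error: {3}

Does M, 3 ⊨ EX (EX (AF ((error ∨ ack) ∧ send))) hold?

Yes

Sat(error ∨ ack) = {1, 3}
Sat((error ∨ ack) ∧ send) = {1}
AF ((error ∨ ack) ∧ send): least fixpoint, start Z0 = {1}, add states with every successor in Z. Z1 = {0, 1}; Z2 = {0, 1, 5}; Z3 = {0, 1, 4, 5}; fixed.
Sat(AF ((error ∨ ack) ∧ send)) = {0, 1, 4, 5}
Sat(EX (AF ((error ∨ ack) ∧ send))) = {s : some successor in {0, 1, 4, 5}} = {0, 2, 4, 5}
Sat(EX (EX (AF ((error ∨ ack) ∧ send)))) = {s : some successor in {0, 2, 4, 5}} = {2, 3, 4, 5}
3 ∈ Sat(EX (EX (AF ((error ∨ ack) ∧ send)))) = {2, 3, 4, 5}, so the formula holds at 3.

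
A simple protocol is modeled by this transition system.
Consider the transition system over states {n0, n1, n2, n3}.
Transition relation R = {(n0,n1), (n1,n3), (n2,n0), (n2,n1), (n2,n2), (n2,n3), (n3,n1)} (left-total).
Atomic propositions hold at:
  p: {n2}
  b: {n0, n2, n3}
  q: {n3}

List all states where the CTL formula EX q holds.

{n1, n2}

Sat(EX q) = {s : some successor in {n3}} = {n1, n2}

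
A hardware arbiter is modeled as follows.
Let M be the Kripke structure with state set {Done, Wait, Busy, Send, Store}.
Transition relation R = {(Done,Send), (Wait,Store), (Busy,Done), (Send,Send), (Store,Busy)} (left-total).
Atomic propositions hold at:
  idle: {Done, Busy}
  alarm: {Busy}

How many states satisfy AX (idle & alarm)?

Sat(idle & alarm) = {Busy}
Sat(AX (idle & alarm)) = {s : every successor in {Busy}} = {Store}
|Sat(AX (idle & alarm))| = |{Store}| = 1.

1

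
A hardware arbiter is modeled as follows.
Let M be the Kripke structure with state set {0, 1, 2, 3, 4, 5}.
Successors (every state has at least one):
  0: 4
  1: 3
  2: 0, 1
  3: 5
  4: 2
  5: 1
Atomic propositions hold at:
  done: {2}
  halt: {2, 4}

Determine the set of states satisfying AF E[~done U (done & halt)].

Sat(~done) = {0, 1, 3, 4, 5}
Sat(done & halt) = {2}
E[~done U (done & halt)]: least fixpoint, start Z0 = Sat((done & halt)) = {2}, add states in Sat(~done) with some successor in Z. Z1 = {2, 4}; Z2 = {0, 2, 4}; fixed.
Sat(E[~done U (done & halt)]) = {0, 2, 4}
AF E[~done U (done & halt)]: least fixpoint, start Z0 = {0, 2, 4}, add states with every successor in Z. Already a fixed point.
Sat(AF E[~done U (done & halt)]) = {0, 2, 4}

{0, 2, 4}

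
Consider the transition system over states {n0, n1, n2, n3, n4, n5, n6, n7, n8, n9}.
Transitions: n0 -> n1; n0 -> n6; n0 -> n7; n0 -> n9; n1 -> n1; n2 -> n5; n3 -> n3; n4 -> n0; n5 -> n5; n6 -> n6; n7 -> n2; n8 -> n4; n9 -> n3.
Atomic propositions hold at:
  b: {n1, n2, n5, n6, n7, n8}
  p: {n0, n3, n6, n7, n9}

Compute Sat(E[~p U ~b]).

{n0, n3, n4, n8, n9}

Sat(~p) = {n1, n2, n4, n5, n8}
Sat(~b) = {n0, n3, n4, n9}
E[~p U ~b]: least fixpoint, start Z0 = Sat(~b) = {n0, n3, n4, n9}, add states in Sat(~p) with some successor in Z. Z1 = {n0, n3, n4, n8, n9}; fixed.
Sat(E[~p U ~b]) = {n0, n3, n4, n8, n9}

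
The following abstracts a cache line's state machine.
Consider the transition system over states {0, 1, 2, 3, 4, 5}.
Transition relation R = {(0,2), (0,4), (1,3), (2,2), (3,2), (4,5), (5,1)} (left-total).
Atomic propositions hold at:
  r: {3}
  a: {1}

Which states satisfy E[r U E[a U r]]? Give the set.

E[a U r]: least fixpoint, start Z0 = Sat(r) = {3}, add states in Sat(a) with some successor in Z. Z1 = {1, 3}; fixed.
Sat(E[a U r]) = {1, 3}
E[r U E[a U r]]: least fixpoint, start Z0 = Sat(E[a U r]) = {1, 3}, add states in Sat(r) with some successor in Z. Already a fixed point.
Sat(E[r U E[a U r]]) = {1, 3}

{1, 3}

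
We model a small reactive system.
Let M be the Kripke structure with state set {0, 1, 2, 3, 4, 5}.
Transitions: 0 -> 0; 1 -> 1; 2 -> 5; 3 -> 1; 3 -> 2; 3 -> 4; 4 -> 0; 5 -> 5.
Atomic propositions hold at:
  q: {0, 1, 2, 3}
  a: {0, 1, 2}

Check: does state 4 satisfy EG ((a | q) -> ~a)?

Sat(a | q) = {0, 1, 2, 3}
Sat(~a) = {3, 4, 5}
Sat((a | q) -> ~a) = {3, 4, 5}
EG ((a | q) -> ~a): greatest fixpoint, start Z0 = {3, 4, 5}, keep only states in Sat with some successor in Z. Z1 = {3, 5}; Z2 = {5}; fixed.
Sat(EG ((a | q) -> ~a)) = {5}
4 ∉ Sat(EG ((a | q) -> ~a)) = {5}, so the formula does not hold at 4.

No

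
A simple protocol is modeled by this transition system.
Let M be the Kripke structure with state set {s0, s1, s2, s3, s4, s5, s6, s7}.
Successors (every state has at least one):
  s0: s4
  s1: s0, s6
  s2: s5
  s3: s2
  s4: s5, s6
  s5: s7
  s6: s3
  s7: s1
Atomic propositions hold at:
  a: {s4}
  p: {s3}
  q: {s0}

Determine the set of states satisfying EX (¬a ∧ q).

{s1}

Sat(¬a) = {s0, s1, s2, s3, s5, s6, s7}
Sat(¬a ∧ q) = {s0}
Sat(EX (¬a ∧ q)) = {s : some successor in {s0}} = {s1}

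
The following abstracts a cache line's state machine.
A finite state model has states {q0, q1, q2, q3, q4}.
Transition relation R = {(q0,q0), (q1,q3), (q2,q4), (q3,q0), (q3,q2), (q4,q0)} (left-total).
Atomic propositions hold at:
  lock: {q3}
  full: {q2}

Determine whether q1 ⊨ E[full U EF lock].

EF lock: least fixpoint, start Z0 = {q3}, add states with some successor in Z. Z1 = {q1, q3}; fixed.
Sat(EF lock) = {q1, q3}
E[full U EF lock]: least fixpoint, start Z0 = Sat(EF lock) = {q1, q3}, add states in Sat(full) with some successor in Z. Already a fixed point.
Sat(E[full U EF lock]) = {q1, q3}
q1 ∈ Sat(E[full U EF lock]) = {q1, q3}, so the formula holds at q1.

Yes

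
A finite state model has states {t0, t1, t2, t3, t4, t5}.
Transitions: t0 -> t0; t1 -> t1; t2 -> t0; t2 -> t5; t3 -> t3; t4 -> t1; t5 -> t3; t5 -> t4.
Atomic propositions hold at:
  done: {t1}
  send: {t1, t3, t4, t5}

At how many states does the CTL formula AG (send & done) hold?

Sat(send & done) = {t1}
AG (send & done): greatest fixpoint, start Z0 = {t1}, keep only states in Sat with every successor in Z. Already a fixed point.
Sat(AG (send & done)) = {t1}
|Sat(AG (send & done))| = |{t1}| = 1.

1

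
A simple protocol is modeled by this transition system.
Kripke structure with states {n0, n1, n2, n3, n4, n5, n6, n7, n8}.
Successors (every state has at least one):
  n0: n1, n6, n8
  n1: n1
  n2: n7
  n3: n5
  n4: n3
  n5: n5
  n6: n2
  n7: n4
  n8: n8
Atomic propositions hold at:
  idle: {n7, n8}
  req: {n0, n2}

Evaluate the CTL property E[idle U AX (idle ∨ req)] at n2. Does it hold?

Sat(idle ∨ req) = {n0, n2, n7, n8}
Sat(AX (idle ∨ req)) = {s : every successor in {n0, n2, n7, n8}} = {n2, n6, n8}
E[idle U AX (idle ∨ req)]: least fixpoint, start Z0 = Sat(AX (idle ∨ req)) = {n2, n6, n8}, add states in Sat(idle) with some successor in Z. Already a fixed point.
Sat(E[idle U AX (idle ∨ req)]) = {n2, n6, n8}
n2 ∈ Sat(E[idle U AX (idle ∨ req)]) = {n2, n6, n8}, so the formula holds at n2.

Yes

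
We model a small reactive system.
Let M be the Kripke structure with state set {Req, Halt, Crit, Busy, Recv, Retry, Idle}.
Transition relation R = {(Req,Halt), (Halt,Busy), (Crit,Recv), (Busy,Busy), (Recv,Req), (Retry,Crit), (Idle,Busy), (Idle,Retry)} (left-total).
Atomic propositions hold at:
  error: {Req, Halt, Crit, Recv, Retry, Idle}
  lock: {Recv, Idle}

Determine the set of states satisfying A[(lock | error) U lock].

{Crit, Recv, Retry, Idle}

Sat(lock | error) = {Req, Halt, Crit, Recv, Retry, Idle}
A[(lock | error) U lock]: least fixpoint, start Z0 = Sat(lock) = {Recv, Idle}, add states in Sat(lock | error) with every successor in Z. Z1 = {Crit, Recv, Idle}; Z2 = {Crit, Recv, Retry, Idle}; fixed.
Sat(A[(lock | error) U lock]) = {Crit, Recv, Retry, Idle}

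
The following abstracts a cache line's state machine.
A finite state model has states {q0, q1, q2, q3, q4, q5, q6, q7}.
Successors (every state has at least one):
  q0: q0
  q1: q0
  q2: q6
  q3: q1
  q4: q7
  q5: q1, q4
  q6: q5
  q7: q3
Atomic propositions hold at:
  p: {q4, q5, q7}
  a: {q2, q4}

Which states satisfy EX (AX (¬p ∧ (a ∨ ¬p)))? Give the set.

{q0, q1, q3, q4, q5, q7}

Sat(¬p) = {q0, q1, q2, q3, q6}
Sat(a ∨ ¬p) = {q0, q1, q2, q3, q4, q6}
Sat(¬p ∧ (a ∨ ¬p)) = {q0, q1, q2, q3, q6}
Sat(AX (¬p ∧ (a ∨ ¬p))) = {s : every successor in {q0, q1, q2, q3, q6}} = {q0, q1, q2, q3, q7}
Sat(EX (AX (¬p ∧ (a ∨ ¬p)))) = {s : some successor in {q0, q1, q2, q3, q7}} = {q0, q1, q3, q4, q5, q7}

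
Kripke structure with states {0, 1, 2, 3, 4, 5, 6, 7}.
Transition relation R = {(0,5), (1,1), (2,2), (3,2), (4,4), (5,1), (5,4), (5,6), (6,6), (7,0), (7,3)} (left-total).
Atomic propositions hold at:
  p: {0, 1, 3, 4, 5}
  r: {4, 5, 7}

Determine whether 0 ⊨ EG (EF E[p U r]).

E[p U r]: least fixpoint, start Z0 = Sat(r) = {4, 5, 7}, add states in Sat(p) with some successor in Z. Z1 = {0, 4, 5, 7}; fixed.
Sat(E[p U r]) = {0, 4, 5, 7}
EF E[p U r]: least fixpoint, start Z0 = {0, 4, 5, 7}, add states with some successor in Z. Already a fixed point.
Sat(EF E[p U r]) = {0, 4, 5, 7}
EG (EF E[p U r]): greatest fixpoint, start Z0 = {0, 4, 5, 7}, keep only states in Sat with some successor in Z. Already a fixed point.
Sat(EG (EF E[p U r])) = {0, 4, 5, 7}
0 ∈ Sat(EG (EF E[p U r])) = {0, 4, 5, 7}, so the formula holds at 0.

Yes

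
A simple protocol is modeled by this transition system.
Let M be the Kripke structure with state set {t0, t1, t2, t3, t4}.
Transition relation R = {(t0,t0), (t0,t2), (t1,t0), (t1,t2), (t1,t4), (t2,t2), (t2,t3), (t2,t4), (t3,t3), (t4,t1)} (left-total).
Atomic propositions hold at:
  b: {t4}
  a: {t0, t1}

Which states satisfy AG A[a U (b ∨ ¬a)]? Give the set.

{t3}

Sat(¬a) = {t2, t3, t4}
Sat(b ∨ ¬a) = {t2, t3, t4}
A[a U (b ∨ ¬a)]: least fixpoint, start Z0 = Sat((b ∨ ¬a)) = {t2, t3, t4}, add states in Sat(a) with every successor in Z. Already a fixed point.
Sat(A[a U (b ∨ ¬a)]) = {t2, t3, t4}
AG A[a U (b ∨ ¬a)]: greatest fixpoint, start Z0 = {t2, t3, t4}, keep only states in Sat with every successor in Z. Z1 = {t2, t3}; Z2 = {t3}; fixed.
Sat(AG A[a U (b ∨ ¬a)]) = {t3}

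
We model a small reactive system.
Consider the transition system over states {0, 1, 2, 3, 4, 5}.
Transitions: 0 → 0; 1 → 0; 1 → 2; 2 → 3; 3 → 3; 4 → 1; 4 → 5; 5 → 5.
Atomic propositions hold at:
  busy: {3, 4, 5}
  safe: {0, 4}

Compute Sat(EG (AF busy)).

{2, 3, 4, 5}

AF busy: least fixpoint, start Z0 = {3, 4, 5}, add states with every successor in Z. Z1 = {2, 3, 4, 5}; fixed.
Sat(AF busy) = {2, 3, 4, 5}
EG (AF busy): greatest fixpoint, start Z0 = {2, 3, 4, 5}, keep only states in Sat with some successor in Z. Already a fixed point.
Sat(EG (AF busy)) = {2, 3, 4, 5}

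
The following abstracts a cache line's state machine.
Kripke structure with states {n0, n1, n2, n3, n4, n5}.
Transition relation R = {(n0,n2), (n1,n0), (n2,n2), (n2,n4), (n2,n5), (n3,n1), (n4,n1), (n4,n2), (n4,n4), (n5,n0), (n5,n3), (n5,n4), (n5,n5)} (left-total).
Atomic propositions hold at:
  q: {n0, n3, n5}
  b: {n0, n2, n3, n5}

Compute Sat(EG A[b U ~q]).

Sat(~q) = {n1, n2, n4}
A[b U ~q]: least fixpoint, start Z0 = Sat(~q) = {n1, n2, n4}, add states in Sat(b) with every successor in Z. Z1 = {n0, n1, n2, n3, n4}; fixed.
Sat(A[b U ~q]) = {n0, n1, n2, n3, n4}
EG A[b U ~q]: greatest fixpoint, start Z0 = {n0, n1, n2, n3, n4}, keep only states in Sat with some successor in Z. Already a fixed point.
Sat(EG A[b U ~q]) = {n0, n1, n2, n3, n4}

{n0, n1, n2, n3, n4}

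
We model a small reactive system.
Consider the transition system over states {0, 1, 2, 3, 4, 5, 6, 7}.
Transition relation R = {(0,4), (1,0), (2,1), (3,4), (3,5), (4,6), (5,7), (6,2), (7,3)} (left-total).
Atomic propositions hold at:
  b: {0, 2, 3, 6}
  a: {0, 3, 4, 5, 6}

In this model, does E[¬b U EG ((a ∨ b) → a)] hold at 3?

Sat(¬b) = {1, 4, 5, 7}
Sat(a ∨ b) = {0, 2, 3, 4, 5, 6}
Sat((a ∨ b) → a) = {0, 1, 3, 4, 5, 6, 7}
EG ((a ∨ b) → a): greatest fixpoint, start Z0 = {0, 1, 3, 4, 5, 6, 7}, keep only states in Sat with some successor in Z. Z1 = {0, 1, 3, 4, 5, 7}; Z2 = {0, 1, 3, 5, 7}; Z3 = {1, 3, 5, 7}; Z4 = {3, 5, 7}; fixed.
Sat(EG ((a ∨ b) → a)) = {3, 5, 7}
E[¬b U EG ((a ∨ b) → a)]: least fixpoint, start Z0 = Sat(EG ((a ∨ b) → a)) = {3, 5, 7}, add states in Sat(¬b) with some successor in Z. Already a fixed point.
Sat(E[¬b U EG ((a ∨ b) → a)]) = {3, 5, 7}
3 ∈ Sat(E[¬b U EG ((a ∨ b) → a)]) = {3, 5, 7}, so the formula holds at 3.

Yes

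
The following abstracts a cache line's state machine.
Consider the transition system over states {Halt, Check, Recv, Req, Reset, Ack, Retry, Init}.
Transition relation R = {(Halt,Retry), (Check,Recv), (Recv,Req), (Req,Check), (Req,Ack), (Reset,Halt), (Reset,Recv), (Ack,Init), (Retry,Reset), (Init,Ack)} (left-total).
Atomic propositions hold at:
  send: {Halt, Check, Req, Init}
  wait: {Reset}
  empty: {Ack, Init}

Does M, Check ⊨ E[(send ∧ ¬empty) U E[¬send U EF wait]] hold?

No

Sat(¬empty) = {Halt, Check, Recv, Req, Reset, Retry}
Sat(send ∧ ¬empty) = {Halt, Check, Req}
Sat(¬send) = {Recv, Reset, Ack, Retry}
EF wait: least fixpoint, start Z0 = {Reset}, add states with some successor in Z. Z1 = {Reset, Retry}; Z2 = {Halt, Reset, Retry}; fixed.
Sat(EF wait) = {Halt, Reset, Retry}
E[¬send U EF wait]: least fixpoint, start Z0 = Sat(EF wait) = {Halt, Reset, Retry}, add states in Sat(¬send) with some successor in Z. Already a fixed point.
Sat(E[¬send U EF wait]) = {Halt, Reset, Retry}
E[(send ∧ ¬empty) U E[¬send U EF wait]]: least fixpoint, start Z0 = Sat(E[¬send U EF wait]) = {Halt, Reset, Retry}, add states in Sat(send ∧ ¬empty) with some successor in Z. Already a fixed point.
Sat(E[(send ∧ ¬empty) U E[¬send U EF wait]]) = {Halt, Reset, Retry}
Check ∉ Sat(E[(send ∧ ¬empty) U E[¬send U EF wait]]) = {Halt, Reset, Retry}, so the formula does not hold at Check.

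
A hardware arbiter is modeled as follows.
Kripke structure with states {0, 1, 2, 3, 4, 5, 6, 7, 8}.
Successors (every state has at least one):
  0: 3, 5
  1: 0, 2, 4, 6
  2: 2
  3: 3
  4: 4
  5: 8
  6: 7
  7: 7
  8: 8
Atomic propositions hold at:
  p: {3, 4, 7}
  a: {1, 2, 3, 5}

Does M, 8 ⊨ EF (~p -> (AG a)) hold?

No

Sat(~p) = {0, 1, 2, 5, 6, 8}
AG a: greatest fixpoint, start Z0 = {1, 2, 3, 5}, keep only states in Sat with every successor in Z. Z1 = {2, 3}; fixed.
Sat(AG a) = {2, 3}
Sat(~p -> (AG a)) = {2, 3, 4, 7}
EF (~p -> (AG a)): least fixpoint, start Z0 = {2, 3, 4, 7}, add states with some successor in Z. Z1 = {0, 1, 2, 3, 4, 6, 7}; fixed.
Sat(EF (~p -> (AG a))) = {0, 1, 2, 3, 4, 6, 7}
8 ∉ Sat(EF (~p -> (AG a))) = {0, 1, 2, 3, 4, 6, 7}, so the formula does not hold at 8.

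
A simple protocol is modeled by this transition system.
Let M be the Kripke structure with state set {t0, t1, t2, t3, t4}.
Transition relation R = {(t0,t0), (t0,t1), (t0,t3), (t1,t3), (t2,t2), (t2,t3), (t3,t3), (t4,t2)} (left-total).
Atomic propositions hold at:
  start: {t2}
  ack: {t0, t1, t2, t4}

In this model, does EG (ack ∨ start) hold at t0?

Yes

Sat(ack ∨ start) = {t0, t1, t2, t4}
EG (ack ∨ start): greatest fixpoint, start Z0 = {t0, t1, t2, t4}, keep only states in Sat with some successor in Z. Z1 = {t0, t2, t4}; fixed.
Sat(EG (ack ∨ start)) = {t0, t2, t4}
t0 ∈ Sat(EG (ack ∨ start)) = {t0, t2, t4}, so the formula holds at t0.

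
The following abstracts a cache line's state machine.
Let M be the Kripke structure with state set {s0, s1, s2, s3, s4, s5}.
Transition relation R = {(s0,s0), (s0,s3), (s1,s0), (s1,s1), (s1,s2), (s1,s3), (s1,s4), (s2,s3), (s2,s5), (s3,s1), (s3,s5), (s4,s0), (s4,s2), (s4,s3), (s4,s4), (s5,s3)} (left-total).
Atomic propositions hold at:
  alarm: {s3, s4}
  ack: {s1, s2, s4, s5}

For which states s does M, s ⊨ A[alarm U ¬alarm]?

Sat(¬alarm) = {s0, s1, s2, s5}
A[alarm U ¬alarm]: least fixpoint, start Z0 = Sat(¬alarm) = {s0, s1, s2, s5}, add states in Sat(alarm) with every successor in Z. Z1 = {s0, s1, s2, s3, s5}; fixed.
Sat(A[alarm U ¬alarm]) = {s0, s1, s2, s3, s5}

{s0, s1, s2, s3, s5}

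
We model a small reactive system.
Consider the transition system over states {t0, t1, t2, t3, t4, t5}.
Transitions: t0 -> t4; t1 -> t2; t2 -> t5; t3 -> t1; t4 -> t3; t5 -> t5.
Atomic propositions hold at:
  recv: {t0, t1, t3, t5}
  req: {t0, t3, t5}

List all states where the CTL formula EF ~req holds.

{t0, t1, t2, t3, t4}

Sat(~req) = {t1, t2, t4}
EF ~req: least fixpoint, start Z0 = {t1, t2, t4}, add states with some successor in Z. Z1 = {t0, t1, t2, t3, t4}; fixed.
Sat(EF ~req) = {t0, t1, t2, t3, t4}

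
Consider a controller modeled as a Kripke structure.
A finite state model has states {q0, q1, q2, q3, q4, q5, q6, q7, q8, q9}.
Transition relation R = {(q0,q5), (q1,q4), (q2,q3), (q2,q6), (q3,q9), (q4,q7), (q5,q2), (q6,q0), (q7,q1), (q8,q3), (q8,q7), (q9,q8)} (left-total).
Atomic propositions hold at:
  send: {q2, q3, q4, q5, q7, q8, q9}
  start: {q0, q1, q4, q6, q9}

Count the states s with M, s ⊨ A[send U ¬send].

Sat(¬send) = {q0, q1, q6}
A[send U ¬send]: least fixpoint, start Z0 = Sat(¬send) = {q0, q1, q6}, add states in Sat(send) with every successor in Z. Z1 = {q0, q1, q6, q7}; Z2 = {q0, q1, q4, q6, q7}; fixed.
Sat(A[send U ¬send]) = {q0, q1, q4, q6, q7}
|Sat(A[send U ¬send])| = |{q0, q1, q4, q6, q7}| = 5.

5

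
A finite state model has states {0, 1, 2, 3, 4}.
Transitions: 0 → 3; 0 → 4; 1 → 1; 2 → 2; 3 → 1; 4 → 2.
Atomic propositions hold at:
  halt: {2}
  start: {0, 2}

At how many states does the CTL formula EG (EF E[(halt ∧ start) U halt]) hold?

Sat(halt ∧ start) = {2}
E[(halt ∧ start) U halt]: least fixpoint, start Z0 = Sat(halt) = {2}, add states in Sat(halt ∧ start) with some successor in Z. Already a fixed point.
Sat(E[(halt ∧ start) U halt]) = {2}
EF E[(halt ∧ start) U halt]: least fixpoint, start Z0 = {2}, add states with some successor in Z. Z1 = {2, 4}; Z2 = {0, 2, 4}; fixed.
Sat(EF E[(halt ∧ start) U halt]) = {0, 2, 4}
EG (EF E[(halt ∧ start) U halt]): greatest fixpoint, start Z0 = {0, 2, 4}, keep only states in Sat with some successor in Z. Already a fixed point.
Sat(EG (EF E[(halt ∧ start) U halt])) = {0, 2, 4}
|Sat(EG (EF E[(halt ∧ start) U halt]))| = |{0, 2, 4}| = 3.

3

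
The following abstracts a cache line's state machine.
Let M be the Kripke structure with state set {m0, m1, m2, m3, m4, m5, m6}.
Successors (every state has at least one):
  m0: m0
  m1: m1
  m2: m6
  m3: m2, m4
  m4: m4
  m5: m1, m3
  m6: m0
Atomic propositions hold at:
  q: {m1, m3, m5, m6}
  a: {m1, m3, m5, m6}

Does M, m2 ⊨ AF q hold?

AF q: least fixpoint, start Z0 = {m1, m3, m5, m6}, add states with every successor in Z. Z1 = {m1, m2, m3, m5, m6}; fixed.
Sat(AF q) = {m1, m2, m3, m5, m6}
m2 ∈ Sat(AF q) = {m1, m2, m3, m5, m6}, so the formula holds at m2.

Yes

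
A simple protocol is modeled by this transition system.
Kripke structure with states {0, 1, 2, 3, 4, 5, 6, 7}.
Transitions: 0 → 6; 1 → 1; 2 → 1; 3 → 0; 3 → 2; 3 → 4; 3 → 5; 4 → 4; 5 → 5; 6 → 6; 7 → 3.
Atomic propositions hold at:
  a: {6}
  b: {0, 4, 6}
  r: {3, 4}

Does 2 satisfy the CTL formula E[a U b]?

No

E[a U b]: least fixpoint, start Z0 = Sat(b) = {0, 4, 6}, add states in Sat(a) with some successor in Z. Already a fixed point.
Sat(E[a U b]) = {0, 4, 6}
2 ∉ Sat(E[a U b]) = {0, 4, 6}, so the formula does not hold at 2.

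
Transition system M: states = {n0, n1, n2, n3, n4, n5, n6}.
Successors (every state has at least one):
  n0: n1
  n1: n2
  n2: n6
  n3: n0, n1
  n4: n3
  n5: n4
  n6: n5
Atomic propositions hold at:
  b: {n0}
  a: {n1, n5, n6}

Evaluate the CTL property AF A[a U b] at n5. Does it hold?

No

A[a U b]: least fixpoint, start Z0 = Sat(b) = {n0}, add states in Sat(a) with every successor in Z. Already a fixed point.
Sat(A[a U b]) = {n0}
AF A[a U b]: least fixpoint, start Z0 = {n0}, add states with every successor in Z. Already a fixed point.
Sat(AF A[a U b]) = {n0}
n5 ∉ Sat(AF A[a U b]) = {n0}, so the formula does not hold at n5.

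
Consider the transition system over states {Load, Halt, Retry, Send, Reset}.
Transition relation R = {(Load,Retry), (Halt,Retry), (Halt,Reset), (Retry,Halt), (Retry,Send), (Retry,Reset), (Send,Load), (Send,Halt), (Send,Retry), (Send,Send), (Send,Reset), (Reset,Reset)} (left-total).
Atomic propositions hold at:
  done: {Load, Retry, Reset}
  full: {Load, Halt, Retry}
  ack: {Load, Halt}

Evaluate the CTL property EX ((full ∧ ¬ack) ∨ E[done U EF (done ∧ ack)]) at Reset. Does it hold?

No

Sat(¬ack) = {Retry, Send, Reset}
Sat(full ∧ ¬ack) = {Retry}
Sat(done ∧ ack) = {Load}
EF (done ∧ ack): least fixpoint, start Z0 = {Load}, add states with some successor in Z. Z1 = {Load, Send}; Z2 = {Load, Retry, Send}; Z3 = {Load, Halt, Retry, Send}; fixed.
Sat(EF (done ∧ ack)) = {Load, Halt, Retry, Send}
E[done U EF (done ∧ ack)]: least fixpoint, start Z0 = Sat(EF (done ∧ ack)) = {Load, Halt, Retry, Send}, add states in Sat(done) with some successor in Z. Already a fixed point.
Sat(E[done U EF (done ∧ ack)]) = {Load, Halt, Retry, Send}
Sat((full ∧ ¬ack) ∨ E[done U EF (done ∧ ack)]) = {Load, Halt, Retry, Send}
Sat(EX ((full ∧ ¬ack) ∨ E[done U EF (done ∧ ack)])) = {s : some successor in {Load, Halt, Retry, Send}} = {Load, Halt, Retry, Send}
Reset ∉ Sat(EX ((full ∧ ¬ack) ∨ E[done U EF (done ∧ ack)])) = {Load, Halt, Retry, Send}, so the formula does not hold at Reset.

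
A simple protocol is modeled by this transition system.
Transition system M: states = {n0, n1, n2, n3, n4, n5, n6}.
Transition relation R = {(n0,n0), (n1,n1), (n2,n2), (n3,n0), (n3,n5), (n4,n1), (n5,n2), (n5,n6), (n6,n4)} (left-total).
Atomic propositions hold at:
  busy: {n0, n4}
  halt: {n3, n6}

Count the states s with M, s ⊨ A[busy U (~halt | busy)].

Sat(~halt) = {n0, n1, n2, n4, n5}
Sat(~halt | busy) = {n0, n1, n2, n4, n5}
A[busy U (~halt | busy)]: least fixpoint, start Z0 = Sat((~halt | busy)) = {n0, n1, n2, n4, n5}, add states in Sat(busy) with every successor in Z. Already a fixed point.
Sat(A[busy U (~halt | busy)]) = {n0, n1, n2, n4, n5}
|Sat(A[busy U (~halt | busy)])| = |{n0, n1, n2, n4, n5}| = 5.

5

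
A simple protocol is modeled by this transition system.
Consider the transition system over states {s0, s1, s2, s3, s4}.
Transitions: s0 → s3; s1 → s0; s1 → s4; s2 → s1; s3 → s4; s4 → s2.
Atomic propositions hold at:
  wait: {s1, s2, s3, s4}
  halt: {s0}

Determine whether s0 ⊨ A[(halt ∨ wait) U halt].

Sat(halt ∨ wait) = {s0, s1, s2, s3, s4}
A[(halt ∨ wait) U halt]: least fixpoint, start Z0 = Sat(halt) = {s0}, add states in Sat(halt ∨ wait) with every successor in Z. Already a fixed point.
Sat(A[(halt ∨ wait) U halt]) = {s0}
s0 ∈ Sat(A[(halt ∨ wait) U halt]) = {s0}, so the formula holds at s0.

Yes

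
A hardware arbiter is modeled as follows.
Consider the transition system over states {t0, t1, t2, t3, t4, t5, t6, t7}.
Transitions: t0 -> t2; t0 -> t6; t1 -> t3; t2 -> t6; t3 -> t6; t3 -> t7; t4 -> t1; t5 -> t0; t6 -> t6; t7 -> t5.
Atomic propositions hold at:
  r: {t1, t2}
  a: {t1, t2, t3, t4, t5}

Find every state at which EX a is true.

{t0, t1, t4, t7}

Sat(EX a) = {s : some successor in {t1, t2, t3, t4, t5}} = {t0, t1, t4, t7}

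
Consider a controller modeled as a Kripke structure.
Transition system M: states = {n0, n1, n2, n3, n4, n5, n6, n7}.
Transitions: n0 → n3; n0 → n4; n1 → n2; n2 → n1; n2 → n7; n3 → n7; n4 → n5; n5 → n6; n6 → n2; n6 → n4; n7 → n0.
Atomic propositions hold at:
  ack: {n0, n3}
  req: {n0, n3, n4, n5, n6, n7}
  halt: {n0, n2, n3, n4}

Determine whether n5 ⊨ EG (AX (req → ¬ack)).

Sat(¬ack) = {n1, n2, n4, n5, n6, n7}
Sat(req → ¬ack) = {n1, n2, n4, n5, n6, n7}
Sat(AX (req → ¬ack)) = {s : every successor in {n1, n2, n4, n5, n6, n7}} = {n1, n2, n3, n4, n5, n6}
EG (AX (req → ¬ack)): greatest fixpoint, start Z0 = {n1, n2, n3, n4, n5, n6}, keep only states in Sat with some successor in Z. Z1 = {n1, n2, n4, n5, n6}; fixed.
Sat(EG (AX (req → ¬ack))) = {n1, n2, n4, n5, n6}
n5 ∈ Sat(EG (AX (req → ¬ack))) = {n1, n2, n4, n5, n6}, so the formula holds at n5.

Yes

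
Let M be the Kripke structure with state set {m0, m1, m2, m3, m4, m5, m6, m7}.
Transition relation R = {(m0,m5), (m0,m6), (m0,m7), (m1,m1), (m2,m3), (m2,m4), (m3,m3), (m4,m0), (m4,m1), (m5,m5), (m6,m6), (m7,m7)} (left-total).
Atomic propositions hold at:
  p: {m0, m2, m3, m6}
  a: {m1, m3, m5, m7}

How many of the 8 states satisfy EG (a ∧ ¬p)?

3

Sat(¬p) = {m1, m4, m5, m7}
Sat(a ∧ ¬p) = {m1, m5, m7}
EG (a ∧ ¬p): greatest fixpoint, start Z0 = {m1, m5, m7}, keep only states in Sat with some successor in Z. Already a fixed point.
Sat(EG (a ∧ ¬p)) = {m1, m5, m7}
|Sat(EG (a ∧ ¬p))| = |{m1, m5, m7}| = 3.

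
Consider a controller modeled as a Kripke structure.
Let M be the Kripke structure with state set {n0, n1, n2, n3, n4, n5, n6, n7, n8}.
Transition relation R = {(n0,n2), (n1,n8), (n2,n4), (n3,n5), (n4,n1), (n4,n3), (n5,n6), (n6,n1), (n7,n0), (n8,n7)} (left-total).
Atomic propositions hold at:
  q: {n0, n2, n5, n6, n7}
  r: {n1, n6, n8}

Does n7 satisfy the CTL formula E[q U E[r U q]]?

Yes

E[r U q]: least fixpoint, start Z0 = Sat(q) = {n0, n2, n5, n6, n7}, add states in Sat(r) with some successor in Z. Z1 = {n0, n2, n5, n6, n7, n8}; Z2 = {n0, n1, n2, n5, n6, n7, n8}; fixed.
Sat(E[r U q]) = {n0, n1, n2, n5, n6, n7, n8}
E[q U E[r U q]]: least fixpoint, start Z0 = Sat(E[r U q]) = {n0, n1, n2, n5, n6, n7, n8}, add states in Sat(q) with some successor in Z. Already a fixed point.
Sat(E[q U E[r U q]]) = {n0, n1, n2, n5, n6, n7, n8}
n7 ∈ Sat(E[q U E[r U q]]) = {n0, n1, n2, n5, n6, n7, n8}, so the formula holds at n7.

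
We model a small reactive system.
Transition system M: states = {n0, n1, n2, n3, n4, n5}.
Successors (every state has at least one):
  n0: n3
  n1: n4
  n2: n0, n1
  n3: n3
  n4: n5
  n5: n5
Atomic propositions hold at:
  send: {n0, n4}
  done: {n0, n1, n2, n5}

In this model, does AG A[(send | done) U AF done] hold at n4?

Sat(send | done) = {n0, n1, n2, n4, n5}
AF done: least fixpoint, start Z0 = {n0, n1, n2, n5}, add states with every successor in Z. Z1 = {n0, n1, n2, n4, n5}; fixed.
Sat(AF done) = {n0, n1, n2, n4, n5}
A[(send | done) U AF done]: least fixpoint, start Z0 = Sat(AF done) = {n0, n1, n2, n4, n5}, add states in Sat(send | done) with every successor in Z. Already a fixed point.
Sat(A[(send | done) U AF done]) = {n0, n1, n2, n4, n5}
AG A[(send | done) U AF done]: greatest fixpoint, start Z0 = {n0, n1, n2, n4, n5}, keep only states in Sat with every successor in Z. Z1 = {n1, n2, n4, n5}; Z2 = {n1, n4, n5}; fixed.
Sat(AG A[(send | done) U AF done]) = {n1, n4, n5}
n4 ∈ Sat(AG A[(send | done) U AF done]) = {n1, n4, n5}, so the formula holds at n4.

Yes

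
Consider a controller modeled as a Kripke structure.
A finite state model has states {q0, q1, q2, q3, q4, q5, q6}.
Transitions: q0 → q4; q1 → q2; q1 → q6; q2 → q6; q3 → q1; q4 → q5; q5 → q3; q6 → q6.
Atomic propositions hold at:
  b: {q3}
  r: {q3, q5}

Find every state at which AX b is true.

Sat(AX b) = {s : every successor in {q3}} = {q5}

{q5}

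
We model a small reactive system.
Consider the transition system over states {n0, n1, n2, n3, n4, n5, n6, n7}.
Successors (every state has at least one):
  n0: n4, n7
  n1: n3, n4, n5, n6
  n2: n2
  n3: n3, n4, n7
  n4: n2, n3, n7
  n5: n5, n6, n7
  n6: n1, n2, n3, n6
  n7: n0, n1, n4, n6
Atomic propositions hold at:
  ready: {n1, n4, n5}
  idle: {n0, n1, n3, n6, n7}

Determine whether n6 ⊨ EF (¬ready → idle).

Yes

Sat(¬ready) = {n0, n2, n3, n6, n7}
Sat(¬ready → idle) = {n0, n1, n3, n4, n5, n6, n7}
EF (¬ready → idle): least fixpoint, start Z0 = {n0, n1, n3, n4, n5, n6, n7}, add states with some successor in Z. Already a fixed point.
Sat(EF (¬ready → idle)) = {n0, n1, n3, n4, n5, n6, n7}
n6 ∈ Sat(EF (¬ready → idle)) = {n0, n1, n3, n4, n5, n6, n7}, so the formula holds at n6.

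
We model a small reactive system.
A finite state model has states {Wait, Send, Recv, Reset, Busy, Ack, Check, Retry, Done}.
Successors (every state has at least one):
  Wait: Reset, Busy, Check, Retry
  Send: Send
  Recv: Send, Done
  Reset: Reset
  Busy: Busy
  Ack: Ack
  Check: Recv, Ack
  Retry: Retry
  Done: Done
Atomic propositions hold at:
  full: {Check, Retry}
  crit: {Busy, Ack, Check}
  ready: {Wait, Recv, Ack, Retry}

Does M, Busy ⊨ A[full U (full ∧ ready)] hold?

No

Sat(full ∧ ready) = {Retry}
A[full U (full ∧ ready)]: least fixpoint, start Z0 = Sat((full ∧ ready)) = {Retry}, add states in Sat(full) with every successor in Z. Already a fixed point.
Sat(A[full U (full ∧ ready)]) = {Retry}
Busy ∉ Sat(A[full U (full ∧ ready)]) = {Retry}, so the formula does not hold at Busy.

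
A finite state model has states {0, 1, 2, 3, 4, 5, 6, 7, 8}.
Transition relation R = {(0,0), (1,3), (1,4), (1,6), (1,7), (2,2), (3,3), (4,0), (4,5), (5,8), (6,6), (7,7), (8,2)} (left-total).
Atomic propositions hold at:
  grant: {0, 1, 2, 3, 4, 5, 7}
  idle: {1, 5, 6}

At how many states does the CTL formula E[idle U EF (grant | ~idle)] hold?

8

Sat(~idle) = {0, 2, 3, 4, 7, 8}
Sat(grant | ~idle) = {0, 1, 2, 3, 4, 5, 7, 8}
EF (grant | ~idle): least fixpoint, start Z0 = {0, 1, 2, 3, 4, 5, 7, 8}, add states with some successor in Z. Already a fixed point.
Sat(EF (grant | ~idle)) = {0, 1, 2, 3, 4, 5, 7, 8}
E[idle U EF (grant | ~idle)]: least fixpoint, start Z0 = Sat(EF (grant | ~idle)) = {0, 1, 2, 3, 4, 5, 7, 8}, add states in Sat(idle) with some successor in Z. Already a fixed point.
Sat(E[idle U EF (grant | ~idle)]) = {0, 1, 2, 3, 4, 5, 7, 8}
|Sat(E[idle U EF (grant | ~idle)])| = |{0, 1, 2, 3, 4, 5, 7, 8}| = 8.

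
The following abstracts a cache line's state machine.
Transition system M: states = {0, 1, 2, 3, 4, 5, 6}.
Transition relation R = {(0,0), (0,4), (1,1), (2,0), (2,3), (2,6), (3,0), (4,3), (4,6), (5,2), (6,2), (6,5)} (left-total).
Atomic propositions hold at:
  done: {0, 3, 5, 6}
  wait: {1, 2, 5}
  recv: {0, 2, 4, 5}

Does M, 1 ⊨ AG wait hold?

Yes

AG wait: greatest fixpoint, start Z0 = {1, 2, 5}, keep only states in Sat with every successor in Z. Z1 = {1, 5}; Z2 = {1}; fixed.
Sat(AG wait) = {1}
1 ∈ Sat(AG wait) = {1}, so the formula holds at 1.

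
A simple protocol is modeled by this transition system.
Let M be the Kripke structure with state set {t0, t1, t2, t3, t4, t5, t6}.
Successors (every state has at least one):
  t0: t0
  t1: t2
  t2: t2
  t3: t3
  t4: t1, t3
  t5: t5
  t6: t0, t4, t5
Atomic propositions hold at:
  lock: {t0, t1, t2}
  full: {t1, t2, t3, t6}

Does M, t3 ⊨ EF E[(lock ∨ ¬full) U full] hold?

Sat(¬full) = {t0, t4, t5}
Sat(lock ∨ ¬full) = {t0, t1, t2, t4, t5}
E[(lock ∨ ¬full) U full]: least fixpoint, start Z0 = Sat(full) = {t1, t2, t3, t6}, add states in Sat(lock ∨ ¬full) with some successor in Z. Z1 = {t1, t2, t3, t4, t6}; fixed.
Sat(E[(lock ∨ ¬full) U full]) = {t1, t2, t3, t4, t6}
EF E[(lock ∨ ¬full) U full]: least fixpoint, start Z0 = {t1, t2, t3, t4, t6}, add states with some successor in Z. Already a fixed point.
Sat(EF E[(lock ∨ ¬full) U full]) = {t1, t2, t3, t4, t6}
t3 ∈ Sat(EF E[(lock ∨ ¬full) U full]) = {t1, t2, t3, t4, t6}, so the formula holds at t3.

Yes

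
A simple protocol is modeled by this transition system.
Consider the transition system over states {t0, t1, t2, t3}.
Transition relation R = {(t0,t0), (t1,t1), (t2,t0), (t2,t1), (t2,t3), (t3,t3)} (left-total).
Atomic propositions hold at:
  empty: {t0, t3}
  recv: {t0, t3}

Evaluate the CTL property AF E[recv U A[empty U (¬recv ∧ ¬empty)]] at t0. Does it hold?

No

Sat(¬recv) = {t1, t2}
Sat(¬empty) = {t1, t2}
Sat(¬recv ∧ ¬empty) = {t1, t2}
A[empty U (¬recv ∧ ¬empty)]: least fixpoint, start Z0 = Sat((¬recv ∧ ¬empty)) = {t1, t2}, add states in Sat(empty) with every successor in Z. Already a fixed point.
Sat(A[empty U (¬recv ∧ ¬empty)]) = {t1, t2}
E[recv U A[empty U (¬recv ∧ ¬empty)]]: least fixpoint, start Z0 = Sat(A[empty U (¬recv ∧ ¬empty)]) = {t1, t2}, add states in Sat(recv) with some successor in Z. Already a fixed point.
Sat(E[recv U A[empty U (¬recv ∧ ¬empty)]]) = {t1, t2}
AF E[recv U A[empty U (¬recv ∧ ¬empty)]]: least fixpoint, start Z0 = {t1, t2}, add states with every successor in Z. Already a fixed point.
Sat(AF E[recv U A[empty U (¬recv ∧ ¬empty)]]) = {t1, t2}
t0 ∉ Sat(AF E[recv U A[empty U (¬recv ∧ ¬empty)]]) = {t1, t2}, so the formula does not hold at t0.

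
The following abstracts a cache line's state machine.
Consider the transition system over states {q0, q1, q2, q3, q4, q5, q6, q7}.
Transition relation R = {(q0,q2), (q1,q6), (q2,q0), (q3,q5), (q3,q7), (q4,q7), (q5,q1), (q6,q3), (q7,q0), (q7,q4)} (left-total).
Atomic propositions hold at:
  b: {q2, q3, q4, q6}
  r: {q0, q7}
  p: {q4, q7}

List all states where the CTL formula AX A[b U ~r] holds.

Sat(~r) = {q1, q2, q3, q4, q5, q6}
A[b U ~r]: least fixpoint, start Z0 = Sat(~r) = {q1, q2, q3, q4, q5, q6}, add states in Sat(b) with every successor in Z. Already a fixed point.
Sat(A[b U ~r]) = {q1, q2, q3, q4, q5, q6}
Sat(AX A[b U ~r]) = {s : every successor in {q1, q2, q3, q4, q5, q6}} = {q0, q1, q5, q6}

{q0, q1, q5, q6}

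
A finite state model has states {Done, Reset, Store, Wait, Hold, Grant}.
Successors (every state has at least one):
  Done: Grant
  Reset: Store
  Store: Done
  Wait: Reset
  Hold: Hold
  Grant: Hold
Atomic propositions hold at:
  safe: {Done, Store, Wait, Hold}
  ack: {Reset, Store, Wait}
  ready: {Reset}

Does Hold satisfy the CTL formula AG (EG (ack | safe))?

Sat(ack | safe) = {Done, Reset, Store, Wait, Hold}
EG (ack | safe): greatest fixpoint, start Z0 = {Done, Reset, Store, Wait, Hold}, keep only states in Sat with some successor in Z. Z1 = {Reset, Store, Wait, Hold}; Z2 = {Reset, Wait, Hold}; Z3 = {Wait, Hold}; Z4 = {Hold}; fixed.
Sat(EG (ack | safe)) = {Hold}
AG (EG (ack | safe)): greatest fixpoint, start Z0 = {Hold}, keep only states in Sat with every successor in Z. Already a fixed point.
Sat(AG (EG (ack | safe))) = {Hold}
Hold ∈ Sat(AG (EG (ack | safe))) = {Hold}, so the formula holds at Hold.

Yes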